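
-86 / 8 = -43 / 4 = -10.75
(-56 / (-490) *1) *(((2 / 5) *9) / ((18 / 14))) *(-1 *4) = -32 / 25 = -1.28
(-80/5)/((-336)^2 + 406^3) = -2/8379539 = -0.00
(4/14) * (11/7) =22/49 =0.45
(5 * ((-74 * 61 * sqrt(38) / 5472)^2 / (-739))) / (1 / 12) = -25470245 / 12131424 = -2.10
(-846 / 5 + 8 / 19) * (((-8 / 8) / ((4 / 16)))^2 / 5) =-256544 / 475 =-540.09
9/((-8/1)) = -9/8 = -1.12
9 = 9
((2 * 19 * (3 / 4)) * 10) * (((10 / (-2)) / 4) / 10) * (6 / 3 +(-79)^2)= -1779255 / 8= -222406.88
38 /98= 19 /49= 0.39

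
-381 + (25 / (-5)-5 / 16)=-6181 / 16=-386.31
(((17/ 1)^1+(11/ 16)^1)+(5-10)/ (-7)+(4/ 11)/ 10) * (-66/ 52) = -23.40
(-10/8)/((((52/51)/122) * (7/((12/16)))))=-46665/2912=-16.03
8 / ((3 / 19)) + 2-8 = 134 / 3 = 44.67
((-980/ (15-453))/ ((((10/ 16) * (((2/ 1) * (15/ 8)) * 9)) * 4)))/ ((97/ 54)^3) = 1524096/ 333125645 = 0.00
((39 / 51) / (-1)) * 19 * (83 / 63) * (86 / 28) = -881543 / 14994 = -58.79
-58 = -58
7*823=5761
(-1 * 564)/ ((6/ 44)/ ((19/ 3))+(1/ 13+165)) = -3064776/ 897145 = -3.42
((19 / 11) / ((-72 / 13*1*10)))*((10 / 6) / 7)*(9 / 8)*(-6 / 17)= 247 / 83776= 0.00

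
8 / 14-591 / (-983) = 8069 / 6881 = 1.17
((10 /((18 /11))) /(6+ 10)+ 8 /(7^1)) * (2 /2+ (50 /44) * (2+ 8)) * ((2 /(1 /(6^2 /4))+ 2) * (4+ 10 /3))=522580 /189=2764.97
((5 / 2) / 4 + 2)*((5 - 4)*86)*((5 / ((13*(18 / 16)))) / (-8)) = -9.65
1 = 1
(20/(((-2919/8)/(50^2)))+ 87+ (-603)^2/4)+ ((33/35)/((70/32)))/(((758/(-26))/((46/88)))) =70356922800191/774410700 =90852.21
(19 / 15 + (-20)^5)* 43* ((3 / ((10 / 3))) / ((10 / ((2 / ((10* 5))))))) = -6191997549 / 12500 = -495359.80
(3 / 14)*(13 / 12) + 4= 237 / 56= 4.23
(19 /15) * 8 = 152 /15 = 10.13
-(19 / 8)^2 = -361 / 64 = -5.64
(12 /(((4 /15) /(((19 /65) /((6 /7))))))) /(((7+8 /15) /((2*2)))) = 11970 /1469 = 8.15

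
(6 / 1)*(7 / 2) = 21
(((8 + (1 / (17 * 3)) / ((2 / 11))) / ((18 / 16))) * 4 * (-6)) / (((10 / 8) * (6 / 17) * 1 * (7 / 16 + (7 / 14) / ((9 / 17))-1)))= -846848 / 825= -1026.48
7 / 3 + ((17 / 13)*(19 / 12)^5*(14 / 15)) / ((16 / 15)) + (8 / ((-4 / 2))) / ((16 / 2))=342099749 / 25878528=13.22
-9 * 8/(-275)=72/275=0.26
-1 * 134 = -134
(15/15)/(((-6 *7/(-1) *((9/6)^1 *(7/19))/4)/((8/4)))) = 152/441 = 0.34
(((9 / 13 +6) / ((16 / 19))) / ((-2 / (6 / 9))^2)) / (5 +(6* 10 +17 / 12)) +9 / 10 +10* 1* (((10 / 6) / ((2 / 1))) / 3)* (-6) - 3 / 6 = -10104071 / 621660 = -16.25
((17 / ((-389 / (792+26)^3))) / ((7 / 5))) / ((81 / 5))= -232620958600 / 220563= -1054669.00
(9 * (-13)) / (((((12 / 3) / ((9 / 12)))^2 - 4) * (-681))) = 351 / 49940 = 0.01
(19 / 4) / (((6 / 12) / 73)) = 1387 / 2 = 693.50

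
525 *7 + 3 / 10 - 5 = 36703 / 10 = 3670.30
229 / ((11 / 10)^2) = 22900 / 121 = 189.26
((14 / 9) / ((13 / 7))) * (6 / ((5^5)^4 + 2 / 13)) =196 / 3719329833984381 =0.00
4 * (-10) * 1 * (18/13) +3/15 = -3587/65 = -55.18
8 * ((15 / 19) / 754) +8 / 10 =28952 / 35815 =0.81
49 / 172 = 0.28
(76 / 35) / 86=38 / 1505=0.03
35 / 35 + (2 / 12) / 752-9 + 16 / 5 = -108283 / 22560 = -4.80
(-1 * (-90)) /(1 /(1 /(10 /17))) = 153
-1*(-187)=187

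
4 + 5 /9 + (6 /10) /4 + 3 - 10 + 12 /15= -269 /180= -1.49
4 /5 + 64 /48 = 32 /15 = 2.13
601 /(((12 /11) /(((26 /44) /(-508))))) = -7813 /12192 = -0.64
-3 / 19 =-0.16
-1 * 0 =0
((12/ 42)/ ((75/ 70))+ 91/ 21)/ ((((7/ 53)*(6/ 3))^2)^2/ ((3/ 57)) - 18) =-181481063/ 706493770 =-0.26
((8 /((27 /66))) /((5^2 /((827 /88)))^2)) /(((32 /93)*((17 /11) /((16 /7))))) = 21201799 /1785000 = 11.88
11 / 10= 1.10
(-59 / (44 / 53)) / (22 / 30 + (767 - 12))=-46905 / 498784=-0.09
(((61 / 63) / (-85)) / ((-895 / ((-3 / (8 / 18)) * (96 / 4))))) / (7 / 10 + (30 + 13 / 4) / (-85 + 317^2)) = -440974368 / 149780218105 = -0.00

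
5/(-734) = -0.01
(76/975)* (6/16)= 19/650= 0.03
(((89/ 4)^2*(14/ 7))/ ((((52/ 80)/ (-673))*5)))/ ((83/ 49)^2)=-12799330033/ 179114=-71459.13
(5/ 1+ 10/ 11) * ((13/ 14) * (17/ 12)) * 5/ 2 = 19.43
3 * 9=27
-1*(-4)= 4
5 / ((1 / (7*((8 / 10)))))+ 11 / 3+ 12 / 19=1841 / 57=32.30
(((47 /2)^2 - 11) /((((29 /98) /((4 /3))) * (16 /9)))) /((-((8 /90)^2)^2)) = -1305044409375 /59392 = -21973403.98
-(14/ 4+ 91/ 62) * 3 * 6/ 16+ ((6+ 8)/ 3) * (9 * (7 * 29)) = 1056531/ 124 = 8520.41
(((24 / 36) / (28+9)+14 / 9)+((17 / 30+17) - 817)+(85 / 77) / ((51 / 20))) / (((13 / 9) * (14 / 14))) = -552.06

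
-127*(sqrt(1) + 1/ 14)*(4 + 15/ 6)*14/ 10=-4953/ 4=-1238.25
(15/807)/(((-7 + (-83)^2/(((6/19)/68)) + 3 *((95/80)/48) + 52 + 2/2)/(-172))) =-660480/306474564581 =-0.00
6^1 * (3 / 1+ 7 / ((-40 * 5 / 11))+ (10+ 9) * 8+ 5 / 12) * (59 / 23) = 5488121 / 2300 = 2386.14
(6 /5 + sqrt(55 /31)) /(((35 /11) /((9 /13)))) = 594 /2275 + 99 * sqrt(1705) /14105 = 0.55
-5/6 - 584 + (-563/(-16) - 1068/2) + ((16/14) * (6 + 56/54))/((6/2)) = -1080.97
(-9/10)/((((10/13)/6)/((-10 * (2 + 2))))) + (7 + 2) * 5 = 1629/5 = 325.80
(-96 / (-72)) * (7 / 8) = 7 / 6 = 1.17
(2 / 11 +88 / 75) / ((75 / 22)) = 2236 / 5625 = 0.40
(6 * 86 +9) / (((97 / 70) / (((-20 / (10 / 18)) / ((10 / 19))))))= -2513700 / 97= -25914.43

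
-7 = -7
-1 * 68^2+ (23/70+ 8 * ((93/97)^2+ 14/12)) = -9102894179/1975890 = -4606.98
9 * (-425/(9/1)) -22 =-447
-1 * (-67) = 67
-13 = -13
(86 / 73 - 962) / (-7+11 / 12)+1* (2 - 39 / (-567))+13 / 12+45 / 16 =163.91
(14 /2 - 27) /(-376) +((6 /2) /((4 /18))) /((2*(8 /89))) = 113021 /1504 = 75.15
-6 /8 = -3 /4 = -0.75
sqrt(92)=2 * sqrt(23)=9.59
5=5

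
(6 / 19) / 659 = 0.00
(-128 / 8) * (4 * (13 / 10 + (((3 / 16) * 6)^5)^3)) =-1258154079050653 / 2748779069440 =-457.71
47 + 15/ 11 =532/ 11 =48.36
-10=-10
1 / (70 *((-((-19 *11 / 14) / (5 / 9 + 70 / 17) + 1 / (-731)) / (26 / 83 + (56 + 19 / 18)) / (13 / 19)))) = 557284429 / 3176134938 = 0.18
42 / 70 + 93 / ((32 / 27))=12651 / 160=79.07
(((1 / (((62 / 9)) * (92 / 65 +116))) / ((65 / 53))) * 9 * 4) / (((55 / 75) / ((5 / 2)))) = 675 / 5456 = 0.12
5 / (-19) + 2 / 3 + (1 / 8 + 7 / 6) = 773 / 456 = 1.70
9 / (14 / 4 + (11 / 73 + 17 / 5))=6570 / 5147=1.28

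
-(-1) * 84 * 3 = 252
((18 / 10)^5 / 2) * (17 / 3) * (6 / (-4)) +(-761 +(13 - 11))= -10491333 / 12500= -839.31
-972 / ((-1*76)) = 243 / 19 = 12.79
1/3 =0.33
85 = 85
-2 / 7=-0.29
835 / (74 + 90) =835 / 164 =5.09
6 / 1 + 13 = 19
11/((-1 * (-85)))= 11/85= 0.13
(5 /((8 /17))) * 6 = 255 /4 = 63.75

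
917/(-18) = -917/18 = -50.94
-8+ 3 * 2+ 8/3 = 2/3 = 0.67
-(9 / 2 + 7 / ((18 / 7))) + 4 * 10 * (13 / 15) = 247 / 9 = 27.44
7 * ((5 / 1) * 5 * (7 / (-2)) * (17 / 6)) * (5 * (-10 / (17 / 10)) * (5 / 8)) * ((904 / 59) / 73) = 86515625 / 12921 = 6695.74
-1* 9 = -9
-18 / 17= -1.06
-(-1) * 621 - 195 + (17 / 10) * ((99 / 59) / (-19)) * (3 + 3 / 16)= 76321527 / 179360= 425.52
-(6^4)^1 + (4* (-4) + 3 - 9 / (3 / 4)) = -1321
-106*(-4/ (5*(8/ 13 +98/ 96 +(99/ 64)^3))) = 4334813184/ 272848625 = 15.89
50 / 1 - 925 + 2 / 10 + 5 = -4349 / 5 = -869.80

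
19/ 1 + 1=20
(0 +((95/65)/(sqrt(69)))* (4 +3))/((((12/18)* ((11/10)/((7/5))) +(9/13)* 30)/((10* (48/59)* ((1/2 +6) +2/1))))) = 3798480* sqrt(69)/7888241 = 4.00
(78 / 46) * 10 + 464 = 11062 / 23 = 480.96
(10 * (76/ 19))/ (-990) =-0.04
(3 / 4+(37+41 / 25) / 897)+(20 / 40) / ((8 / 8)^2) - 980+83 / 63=-80048197 / 81900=-977.39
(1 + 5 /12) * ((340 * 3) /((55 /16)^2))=73984 /605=122.29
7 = 7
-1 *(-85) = 85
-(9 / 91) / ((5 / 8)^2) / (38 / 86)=-24768 / 43225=-0.57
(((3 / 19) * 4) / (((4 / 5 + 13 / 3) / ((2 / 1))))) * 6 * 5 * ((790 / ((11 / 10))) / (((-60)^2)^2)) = 79 / 193116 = 0.00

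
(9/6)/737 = 3/1474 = 0.00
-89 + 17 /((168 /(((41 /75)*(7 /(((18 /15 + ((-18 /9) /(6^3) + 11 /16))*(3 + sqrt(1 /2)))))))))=-1803889 /20285 - 246*sqrt(2) /20285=-88.94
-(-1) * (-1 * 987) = -987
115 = 115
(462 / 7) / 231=2 / 7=0.29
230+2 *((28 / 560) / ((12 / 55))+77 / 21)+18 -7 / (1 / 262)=-37877 / 24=-1578.21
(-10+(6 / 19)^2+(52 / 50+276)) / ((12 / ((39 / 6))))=3917771 / 27075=144.70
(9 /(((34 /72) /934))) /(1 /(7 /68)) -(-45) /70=7416693 /4046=1833.09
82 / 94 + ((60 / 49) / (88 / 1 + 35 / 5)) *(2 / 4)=38453 / 43757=0.88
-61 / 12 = -5.08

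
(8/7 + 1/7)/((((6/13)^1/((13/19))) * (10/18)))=4563/1330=3.43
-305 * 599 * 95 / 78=-17356025 / 78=-222513.14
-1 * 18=-18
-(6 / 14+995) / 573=-6968 / 4011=-1.74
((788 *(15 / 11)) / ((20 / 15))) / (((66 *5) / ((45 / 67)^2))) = 1196775 / 1086338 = 1.10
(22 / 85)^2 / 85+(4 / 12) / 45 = 135893 / 16581375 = 0.01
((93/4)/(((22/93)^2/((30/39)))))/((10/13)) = 804357/1936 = 415.47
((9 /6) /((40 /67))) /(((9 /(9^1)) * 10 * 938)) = 3 /11200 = 0.00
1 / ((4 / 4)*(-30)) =-1 / 30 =-0.03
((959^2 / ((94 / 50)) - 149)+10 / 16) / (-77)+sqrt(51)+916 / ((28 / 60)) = -4381.22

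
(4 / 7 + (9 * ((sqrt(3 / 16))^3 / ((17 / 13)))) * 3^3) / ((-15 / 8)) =-3159 * sqrt(3) / 680 - 32 / 105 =-8.35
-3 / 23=-0.13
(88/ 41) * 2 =176/ 41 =4.29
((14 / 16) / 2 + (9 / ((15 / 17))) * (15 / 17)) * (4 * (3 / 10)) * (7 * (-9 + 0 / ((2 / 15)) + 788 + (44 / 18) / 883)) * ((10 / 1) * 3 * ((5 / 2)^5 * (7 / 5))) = 28628280165625 / 113024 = 253293815.17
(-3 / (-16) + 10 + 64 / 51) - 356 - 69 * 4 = -506375 / 816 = -620.56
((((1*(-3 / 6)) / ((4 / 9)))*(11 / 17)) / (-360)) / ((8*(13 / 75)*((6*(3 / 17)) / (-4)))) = -55 / 9984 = -0.01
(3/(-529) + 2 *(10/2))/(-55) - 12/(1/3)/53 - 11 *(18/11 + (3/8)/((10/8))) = -68345953/3084070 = -22.16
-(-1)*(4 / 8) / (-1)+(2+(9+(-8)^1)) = 5 / 2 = 2.50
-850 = -850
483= 483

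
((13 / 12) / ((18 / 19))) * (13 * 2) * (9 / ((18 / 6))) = 3211 / 36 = 89.19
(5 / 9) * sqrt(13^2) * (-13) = -845 / 9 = -93.89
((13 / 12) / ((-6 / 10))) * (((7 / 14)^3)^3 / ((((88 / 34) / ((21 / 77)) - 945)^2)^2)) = -48859785 / 10612165867246611335168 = -0.00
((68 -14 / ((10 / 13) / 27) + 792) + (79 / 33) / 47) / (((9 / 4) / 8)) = 91484416 / 69795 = 1310.76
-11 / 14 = -0.79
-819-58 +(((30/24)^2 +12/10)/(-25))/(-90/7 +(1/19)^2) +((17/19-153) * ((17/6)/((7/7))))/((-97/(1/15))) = -876.70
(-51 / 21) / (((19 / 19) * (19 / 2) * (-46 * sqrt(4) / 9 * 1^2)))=153 / 6118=0.03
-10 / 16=-5 / 8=-0.62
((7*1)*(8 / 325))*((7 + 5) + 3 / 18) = 2044 / 975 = 2.10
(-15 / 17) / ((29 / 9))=-135 / 493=-0.27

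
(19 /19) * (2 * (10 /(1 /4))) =80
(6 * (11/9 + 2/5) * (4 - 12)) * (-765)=59568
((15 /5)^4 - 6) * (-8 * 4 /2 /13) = -1200 /13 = -92.31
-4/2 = -2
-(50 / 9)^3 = -125000 / 729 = -171.47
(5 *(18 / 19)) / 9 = 10 / 19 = 0.53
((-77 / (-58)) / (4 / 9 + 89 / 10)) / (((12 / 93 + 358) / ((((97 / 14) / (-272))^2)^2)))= 1358481816945 / 8133639797358601437184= 0.00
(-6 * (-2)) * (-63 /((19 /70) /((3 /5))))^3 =-222305785632 /6859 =-32410815.81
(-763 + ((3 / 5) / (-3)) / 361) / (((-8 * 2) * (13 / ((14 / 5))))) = 10.27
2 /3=0.67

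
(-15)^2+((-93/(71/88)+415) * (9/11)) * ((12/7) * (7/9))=431097/781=551.98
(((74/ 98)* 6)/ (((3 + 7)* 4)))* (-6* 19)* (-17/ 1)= 107559/ 490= 219.51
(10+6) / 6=8 / 3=2.67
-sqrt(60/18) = -sqrt(30)/3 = -1.83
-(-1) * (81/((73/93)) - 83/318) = 2389435/23214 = 102.93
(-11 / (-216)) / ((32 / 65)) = 715 / 6912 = 0.10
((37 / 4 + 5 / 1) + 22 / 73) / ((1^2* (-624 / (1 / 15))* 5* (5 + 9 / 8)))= -607 / 11957400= -0.00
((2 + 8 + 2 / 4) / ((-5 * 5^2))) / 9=-7 / 750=-0.01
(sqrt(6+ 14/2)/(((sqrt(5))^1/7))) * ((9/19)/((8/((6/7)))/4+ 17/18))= 1134 * sqrt(65)/5605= 1.63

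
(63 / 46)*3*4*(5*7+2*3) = 15498 / 23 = 673.83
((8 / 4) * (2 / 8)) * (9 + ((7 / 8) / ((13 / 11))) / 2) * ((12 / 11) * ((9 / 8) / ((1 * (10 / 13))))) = 7.47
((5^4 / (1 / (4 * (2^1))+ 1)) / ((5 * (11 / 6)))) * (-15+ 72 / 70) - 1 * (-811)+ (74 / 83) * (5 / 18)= -2042246 / 57519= -35.51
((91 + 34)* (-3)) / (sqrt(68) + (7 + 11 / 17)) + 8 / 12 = 1245877 / 4128 - 108375* sqrt(17) / 1376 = -22.93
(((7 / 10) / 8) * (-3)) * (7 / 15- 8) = 791 / 400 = 1.98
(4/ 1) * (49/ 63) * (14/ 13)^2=5488/ 1521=3.61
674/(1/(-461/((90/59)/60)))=-36664252/3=-12221417.33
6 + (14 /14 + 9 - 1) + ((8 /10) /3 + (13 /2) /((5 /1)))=497 /30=16.57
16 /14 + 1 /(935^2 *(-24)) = 167851193 /146869800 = 1.14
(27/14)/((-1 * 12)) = -9/56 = -0.16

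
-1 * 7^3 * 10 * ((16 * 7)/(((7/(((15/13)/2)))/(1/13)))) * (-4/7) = 235200/169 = 1391.72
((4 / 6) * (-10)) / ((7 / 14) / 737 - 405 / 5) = 29480 / 358179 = 0.08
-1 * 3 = -3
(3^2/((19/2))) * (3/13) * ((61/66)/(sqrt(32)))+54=549 * sqrt(2)/21736+54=54.04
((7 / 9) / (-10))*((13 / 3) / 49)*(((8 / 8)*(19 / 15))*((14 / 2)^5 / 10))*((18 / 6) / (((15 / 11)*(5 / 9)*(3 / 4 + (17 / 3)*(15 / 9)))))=-6523517 / 1146875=-5.69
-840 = -840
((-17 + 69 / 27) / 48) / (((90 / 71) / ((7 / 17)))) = -6461 / 66096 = -0.10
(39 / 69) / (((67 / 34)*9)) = 0.03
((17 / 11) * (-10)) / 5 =-34 / 11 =-3.09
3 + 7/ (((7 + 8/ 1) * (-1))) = 38/ 15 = 2.53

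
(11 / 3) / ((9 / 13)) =143 / 27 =5.30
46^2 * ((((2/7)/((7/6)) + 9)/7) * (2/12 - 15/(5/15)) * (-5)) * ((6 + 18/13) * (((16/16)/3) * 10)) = 68759843200/4459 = 15420462.70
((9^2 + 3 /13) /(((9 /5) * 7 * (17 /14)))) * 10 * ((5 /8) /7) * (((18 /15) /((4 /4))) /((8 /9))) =9900 /1547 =6.40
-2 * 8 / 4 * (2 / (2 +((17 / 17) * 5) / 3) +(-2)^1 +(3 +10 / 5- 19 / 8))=-103 / 22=-4.68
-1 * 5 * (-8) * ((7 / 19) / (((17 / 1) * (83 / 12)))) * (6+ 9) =50400 / 26809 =1.88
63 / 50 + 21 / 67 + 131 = 444121 / 3350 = 132.57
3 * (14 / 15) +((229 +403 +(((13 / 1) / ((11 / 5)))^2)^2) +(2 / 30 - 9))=405209083 / 219615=1845.09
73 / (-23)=-73 / 23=-3.17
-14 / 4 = -7 / 2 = -3.50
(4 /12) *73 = 73 /3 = 24.33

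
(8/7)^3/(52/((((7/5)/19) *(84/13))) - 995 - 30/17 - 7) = -26112/15648311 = -0.00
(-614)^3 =-231475544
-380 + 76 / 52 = -4921 / 13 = -378.54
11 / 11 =1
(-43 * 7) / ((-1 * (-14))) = -21.50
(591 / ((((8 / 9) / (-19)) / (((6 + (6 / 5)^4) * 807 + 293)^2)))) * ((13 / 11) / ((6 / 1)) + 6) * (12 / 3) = -249479688412082474847 / 17187500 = -14515181871248.43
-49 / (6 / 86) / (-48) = 2107 / 144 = 14.63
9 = 9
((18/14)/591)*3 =9/1379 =0.01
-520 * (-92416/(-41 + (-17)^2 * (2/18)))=-5406336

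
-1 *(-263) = 263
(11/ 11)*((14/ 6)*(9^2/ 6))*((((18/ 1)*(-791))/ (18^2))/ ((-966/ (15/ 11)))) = 3955/ 2024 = 1.95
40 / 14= 20 / 7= 2.86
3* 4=12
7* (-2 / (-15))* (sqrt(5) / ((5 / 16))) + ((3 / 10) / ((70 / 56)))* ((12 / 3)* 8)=224* sqrt(5) / 75 + 192 / 25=14.36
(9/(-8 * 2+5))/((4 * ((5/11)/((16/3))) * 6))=-0.40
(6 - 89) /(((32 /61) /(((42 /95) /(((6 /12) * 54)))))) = -35441 /13680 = -2.59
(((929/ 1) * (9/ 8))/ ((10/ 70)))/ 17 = 58527/ 136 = 430.35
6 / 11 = 0.55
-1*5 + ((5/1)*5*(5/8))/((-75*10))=-241/48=-5.02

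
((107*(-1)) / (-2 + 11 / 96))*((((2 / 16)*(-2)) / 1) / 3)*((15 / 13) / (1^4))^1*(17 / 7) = -218280 / 16471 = -13.25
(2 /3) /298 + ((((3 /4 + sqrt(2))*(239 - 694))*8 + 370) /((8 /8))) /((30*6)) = -182*sqrt(2) /9 - 17579 /1341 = -41.71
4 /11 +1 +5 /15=56 /33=1.70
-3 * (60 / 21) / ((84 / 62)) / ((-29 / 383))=118730 / 1421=83.55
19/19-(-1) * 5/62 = 67/62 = 1.08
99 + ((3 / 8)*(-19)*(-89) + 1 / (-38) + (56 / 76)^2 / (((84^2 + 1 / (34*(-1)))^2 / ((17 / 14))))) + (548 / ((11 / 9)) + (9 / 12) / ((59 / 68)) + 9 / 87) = 3699020564421273391481 / 3128320505191766632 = 1182.43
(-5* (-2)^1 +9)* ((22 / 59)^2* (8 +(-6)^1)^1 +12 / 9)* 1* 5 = 1598660 / 10443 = 153.08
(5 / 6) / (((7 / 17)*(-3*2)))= -85 / 252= -0.34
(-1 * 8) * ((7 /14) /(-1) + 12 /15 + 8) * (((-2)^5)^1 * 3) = 6374.40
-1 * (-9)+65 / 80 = 157 / 16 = 9.81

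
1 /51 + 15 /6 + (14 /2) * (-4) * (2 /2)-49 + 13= -6271 /102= -61.48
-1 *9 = -9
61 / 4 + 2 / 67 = 4095 / 268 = 15.28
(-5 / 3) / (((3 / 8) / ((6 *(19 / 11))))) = -1520 / 33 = -46.06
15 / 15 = 1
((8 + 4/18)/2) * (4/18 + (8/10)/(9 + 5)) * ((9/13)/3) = 3256/12285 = 0.27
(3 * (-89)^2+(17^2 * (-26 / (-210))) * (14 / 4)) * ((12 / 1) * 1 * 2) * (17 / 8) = 12182999 / 10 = 1218299.90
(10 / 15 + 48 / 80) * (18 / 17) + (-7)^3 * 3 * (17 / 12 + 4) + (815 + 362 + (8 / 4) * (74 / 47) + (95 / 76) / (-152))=-10668643551 / 2428960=-4392.27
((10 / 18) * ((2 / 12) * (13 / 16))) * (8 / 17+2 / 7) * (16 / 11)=325 / 3927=0.08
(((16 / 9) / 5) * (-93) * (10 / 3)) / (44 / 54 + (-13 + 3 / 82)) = 244032 / 26897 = 9.07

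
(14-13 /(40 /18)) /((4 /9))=1467 /80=18.34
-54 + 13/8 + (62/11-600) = -646.74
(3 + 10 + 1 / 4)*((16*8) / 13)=1696 / 13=130.46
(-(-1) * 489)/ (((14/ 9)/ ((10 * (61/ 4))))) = 1342305/ 28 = 47939.46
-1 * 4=-4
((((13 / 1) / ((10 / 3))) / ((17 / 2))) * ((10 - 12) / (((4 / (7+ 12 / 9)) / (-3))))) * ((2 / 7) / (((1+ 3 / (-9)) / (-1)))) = -585 / 238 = -2.46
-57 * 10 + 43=-527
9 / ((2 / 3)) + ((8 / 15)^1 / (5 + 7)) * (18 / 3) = 413 / 30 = 13.77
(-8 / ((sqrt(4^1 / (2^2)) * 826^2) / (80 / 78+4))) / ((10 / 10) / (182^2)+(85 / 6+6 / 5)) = -0.00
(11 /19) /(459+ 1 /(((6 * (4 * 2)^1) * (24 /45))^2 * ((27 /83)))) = 4866048 /3857930753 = 0.00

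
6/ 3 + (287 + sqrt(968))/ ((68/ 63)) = 693 * sqrt(2)/ 34 + 18217/ 68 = 296.72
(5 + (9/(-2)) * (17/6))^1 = -31/4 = -7.75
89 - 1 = 88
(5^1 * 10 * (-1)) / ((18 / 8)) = -22.22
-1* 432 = -432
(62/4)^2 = 961/4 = 240.25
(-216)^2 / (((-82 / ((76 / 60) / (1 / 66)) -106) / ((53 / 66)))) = -2610144 / 7453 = -350.21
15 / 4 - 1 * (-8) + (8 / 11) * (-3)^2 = 18.30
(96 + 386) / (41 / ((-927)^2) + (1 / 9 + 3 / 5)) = 2070982890 / 3055597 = 677.77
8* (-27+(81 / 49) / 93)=-327888 / 1519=-215.86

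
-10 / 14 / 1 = -5 / 7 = -0.71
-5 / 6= -0.83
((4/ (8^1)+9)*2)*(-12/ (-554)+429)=2257941/ 277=8151.41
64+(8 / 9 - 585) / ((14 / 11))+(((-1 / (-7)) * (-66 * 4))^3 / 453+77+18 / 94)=-19111670275 / 43816878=-436.17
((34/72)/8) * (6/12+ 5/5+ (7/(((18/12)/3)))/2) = 0.50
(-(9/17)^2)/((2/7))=-567/578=-0.98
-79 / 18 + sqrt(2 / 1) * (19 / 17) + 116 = 19 * sqrt(2) / 17 + 2009 / 18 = 113.19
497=497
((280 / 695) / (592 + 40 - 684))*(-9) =126 / 1807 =0.07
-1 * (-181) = 181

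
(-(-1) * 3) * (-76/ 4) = -57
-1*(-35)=35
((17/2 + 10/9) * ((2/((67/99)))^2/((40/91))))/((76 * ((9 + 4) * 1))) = 0.19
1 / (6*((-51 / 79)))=-79 / 306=-0.26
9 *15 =135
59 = 59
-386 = -386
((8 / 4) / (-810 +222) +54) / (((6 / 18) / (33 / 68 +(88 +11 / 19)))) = 1826752125 / 126616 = 14427.50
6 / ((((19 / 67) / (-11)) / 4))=-17688 / 19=-930.95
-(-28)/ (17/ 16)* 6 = 2688/ 17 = 158.12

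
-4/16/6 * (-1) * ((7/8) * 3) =0.11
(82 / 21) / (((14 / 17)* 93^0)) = 697 / 147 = 4.74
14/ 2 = 7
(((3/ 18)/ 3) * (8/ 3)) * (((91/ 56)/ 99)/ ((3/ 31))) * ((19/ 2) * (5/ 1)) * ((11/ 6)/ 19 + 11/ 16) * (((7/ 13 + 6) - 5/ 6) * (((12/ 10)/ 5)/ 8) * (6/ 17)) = 179335/ 3172608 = 0.06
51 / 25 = 2.04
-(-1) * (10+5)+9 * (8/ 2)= 51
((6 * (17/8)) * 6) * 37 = 5661/2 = 2830.50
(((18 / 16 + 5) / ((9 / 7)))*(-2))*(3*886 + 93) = -314531 / 12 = -26210.92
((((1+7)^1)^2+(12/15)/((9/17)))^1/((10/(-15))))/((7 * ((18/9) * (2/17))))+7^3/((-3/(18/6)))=-84559/210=-402.66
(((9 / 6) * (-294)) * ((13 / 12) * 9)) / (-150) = 5733 / 200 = 28.66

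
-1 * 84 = -84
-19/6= -3.17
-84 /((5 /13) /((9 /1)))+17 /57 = -560111 /285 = -1965.30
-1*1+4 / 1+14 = 17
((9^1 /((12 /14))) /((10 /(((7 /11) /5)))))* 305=8967 /220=40.76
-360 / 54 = -20 / 3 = -6.67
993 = 993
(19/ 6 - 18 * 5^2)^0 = 1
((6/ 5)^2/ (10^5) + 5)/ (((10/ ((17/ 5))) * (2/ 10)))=53125153/ 6250000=8.50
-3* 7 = -21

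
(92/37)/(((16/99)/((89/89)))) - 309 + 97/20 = -106843/370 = -288.76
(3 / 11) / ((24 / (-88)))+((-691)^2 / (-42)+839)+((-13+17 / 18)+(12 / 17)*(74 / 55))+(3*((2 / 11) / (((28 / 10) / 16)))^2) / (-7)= -334711535639 / 31749795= -10542.16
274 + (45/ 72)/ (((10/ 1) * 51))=223585/ 816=274.00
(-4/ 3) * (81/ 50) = -2.16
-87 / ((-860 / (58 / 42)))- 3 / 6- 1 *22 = -134609 / 6020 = -22.36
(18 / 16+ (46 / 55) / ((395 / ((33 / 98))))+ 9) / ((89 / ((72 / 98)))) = 70553943 / 844071550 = 0.08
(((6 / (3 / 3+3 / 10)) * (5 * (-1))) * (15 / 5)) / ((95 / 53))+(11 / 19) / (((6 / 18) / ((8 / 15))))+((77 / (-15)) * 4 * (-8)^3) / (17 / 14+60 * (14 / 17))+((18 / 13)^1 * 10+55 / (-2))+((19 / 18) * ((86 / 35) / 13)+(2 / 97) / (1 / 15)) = 156.82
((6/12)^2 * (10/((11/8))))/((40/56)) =28/11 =2.55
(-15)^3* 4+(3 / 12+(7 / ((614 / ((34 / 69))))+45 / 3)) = -1142589361 / 84732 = -13484.74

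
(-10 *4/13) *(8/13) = -320/169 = -1.89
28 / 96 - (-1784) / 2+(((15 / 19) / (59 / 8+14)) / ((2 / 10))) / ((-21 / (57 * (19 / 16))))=49935 / 56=891.70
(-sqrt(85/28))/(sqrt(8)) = -sqrt(1190)/56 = -0.62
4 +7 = 11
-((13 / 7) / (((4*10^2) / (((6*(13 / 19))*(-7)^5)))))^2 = -1481836332249 / 14440000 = -102620.24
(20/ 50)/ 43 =2/ 215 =0.01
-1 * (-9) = 9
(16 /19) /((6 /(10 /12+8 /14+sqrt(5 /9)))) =8 * sqrt(5) /171+236 /1197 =0.30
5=5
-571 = -571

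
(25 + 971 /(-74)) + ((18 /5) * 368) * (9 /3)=3986.28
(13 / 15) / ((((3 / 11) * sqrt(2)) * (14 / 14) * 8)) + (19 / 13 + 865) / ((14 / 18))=143 * sqrt(2) / 720 + 101376 / 91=1114.30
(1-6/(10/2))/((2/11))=-11/10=-1.10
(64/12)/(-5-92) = -0.05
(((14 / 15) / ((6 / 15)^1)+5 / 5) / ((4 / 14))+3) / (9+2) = 4 / 3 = 1.33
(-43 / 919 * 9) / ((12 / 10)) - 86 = -158713 / 1838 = -86.35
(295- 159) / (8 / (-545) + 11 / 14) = 176.39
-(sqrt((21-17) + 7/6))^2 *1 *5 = -155/6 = -25.83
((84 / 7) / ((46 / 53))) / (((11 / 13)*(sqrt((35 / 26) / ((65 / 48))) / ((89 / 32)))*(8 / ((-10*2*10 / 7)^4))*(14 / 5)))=6227914062500*sqrt(42) / 29765197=1355996.27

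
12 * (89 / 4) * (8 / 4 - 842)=-224280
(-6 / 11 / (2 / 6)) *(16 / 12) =-24 / 11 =-2.18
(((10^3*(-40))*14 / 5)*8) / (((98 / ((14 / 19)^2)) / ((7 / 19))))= -12544000 / 6859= -1828.84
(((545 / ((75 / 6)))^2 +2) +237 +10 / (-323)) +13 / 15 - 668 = 35678476 / 24225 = 1472.80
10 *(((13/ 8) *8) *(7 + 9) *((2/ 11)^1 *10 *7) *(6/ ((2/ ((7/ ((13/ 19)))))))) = 8937600/ 11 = 812509.09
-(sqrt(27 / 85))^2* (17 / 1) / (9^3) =-1 / 135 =-0.01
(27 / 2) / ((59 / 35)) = 945 / 118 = 8.01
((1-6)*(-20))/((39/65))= 500/3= 166.67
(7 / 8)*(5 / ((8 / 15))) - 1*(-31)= 2509 / 64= 39.20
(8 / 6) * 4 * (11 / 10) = 88 / 15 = 5.87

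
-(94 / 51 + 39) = -2083 / 51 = -40.84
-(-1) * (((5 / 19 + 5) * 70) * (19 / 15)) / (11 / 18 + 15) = 8400 / 281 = 29.89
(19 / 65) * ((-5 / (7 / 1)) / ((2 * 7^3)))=-19 / 62426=-0.00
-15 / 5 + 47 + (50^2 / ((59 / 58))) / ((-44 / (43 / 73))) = 525838 / 47377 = 11.10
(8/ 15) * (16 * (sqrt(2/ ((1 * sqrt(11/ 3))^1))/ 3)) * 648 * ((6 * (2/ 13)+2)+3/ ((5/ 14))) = 6782976 * 11^(3/ 4) * sqrt(2) * 3^(1/ 4)/ 3575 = 21329.67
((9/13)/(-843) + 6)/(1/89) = 1950435/3653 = 533.93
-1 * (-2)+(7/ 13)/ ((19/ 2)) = 508/ 247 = 2.06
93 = 93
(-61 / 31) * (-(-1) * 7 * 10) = -4270 / 31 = -137.74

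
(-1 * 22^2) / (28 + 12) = -121 / 10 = -12.10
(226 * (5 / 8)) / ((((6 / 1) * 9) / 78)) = 7345 / 36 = 204.03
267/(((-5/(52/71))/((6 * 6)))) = -499824/355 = -1407.95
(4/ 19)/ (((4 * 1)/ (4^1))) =4/ 19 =0.21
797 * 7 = 5579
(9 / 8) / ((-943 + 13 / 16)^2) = 32 / 25250625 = 0.00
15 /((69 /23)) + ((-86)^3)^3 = -257327417311663611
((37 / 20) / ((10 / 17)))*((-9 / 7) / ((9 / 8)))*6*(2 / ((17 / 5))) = -444 / 35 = -12.69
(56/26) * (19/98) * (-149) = -5662/91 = -62.22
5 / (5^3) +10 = 251 / 25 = 10.04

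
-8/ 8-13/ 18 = -31/ 18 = -1.72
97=97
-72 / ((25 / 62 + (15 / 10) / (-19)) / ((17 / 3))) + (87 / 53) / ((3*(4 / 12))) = -12719919 / 10123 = -1256.54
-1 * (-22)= 22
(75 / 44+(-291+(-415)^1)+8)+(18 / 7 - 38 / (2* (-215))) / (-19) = -876241147 / 1258180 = -696.44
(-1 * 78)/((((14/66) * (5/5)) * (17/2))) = -5148/119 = -43.26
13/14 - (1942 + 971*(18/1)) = -271867/14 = -19419.07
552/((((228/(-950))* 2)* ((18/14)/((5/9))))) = -40250/81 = -496.91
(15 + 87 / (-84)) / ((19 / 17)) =6647 / 532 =12.49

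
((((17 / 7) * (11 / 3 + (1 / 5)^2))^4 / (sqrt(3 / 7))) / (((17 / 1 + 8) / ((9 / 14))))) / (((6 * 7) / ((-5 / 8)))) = -3.84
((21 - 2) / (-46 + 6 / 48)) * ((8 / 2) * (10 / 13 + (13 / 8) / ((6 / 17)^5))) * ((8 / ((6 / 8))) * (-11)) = 201123135268 / 3478059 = 57826.26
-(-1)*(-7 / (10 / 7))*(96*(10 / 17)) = -4704 / 17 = -276.71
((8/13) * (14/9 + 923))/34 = 33284/1989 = 16.73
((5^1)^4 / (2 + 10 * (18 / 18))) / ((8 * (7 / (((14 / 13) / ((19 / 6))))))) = 625 / 1976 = 0.32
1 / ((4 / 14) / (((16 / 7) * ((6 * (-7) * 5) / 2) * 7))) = -5880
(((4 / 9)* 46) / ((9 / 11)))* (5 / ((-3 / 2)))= -20240 / 243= -83.29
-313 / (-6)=52.17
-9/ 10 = -0.90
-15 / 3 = -5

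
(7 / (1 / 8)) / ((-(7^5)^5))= -8 / 191581231380566414401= -0.00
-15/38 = -0.39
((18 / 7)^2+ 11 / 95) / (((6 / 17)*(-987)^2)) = 532423 / 27208540170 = 0.00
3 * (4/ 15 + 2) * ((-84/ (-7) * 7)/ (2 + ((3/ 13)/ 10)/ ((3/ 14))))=37128/ 137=271.01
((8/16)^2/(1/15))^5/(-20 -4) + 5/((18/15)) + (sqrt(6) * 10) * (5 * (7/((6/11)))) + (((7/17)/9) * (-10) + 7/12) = -33348029/1253376 + 1925 * sqrt(6)/3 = 1545.15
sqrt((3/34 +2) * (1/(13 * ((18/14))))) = sqrt(219674)/1326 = 0.35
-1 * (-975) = 975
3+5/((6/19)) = 113/6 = 18.83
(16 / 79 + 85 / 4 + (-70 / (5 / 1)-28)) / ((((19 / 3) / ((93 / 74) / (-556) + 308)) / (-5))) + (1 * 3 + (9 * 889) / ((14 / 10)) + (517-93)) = 144813904163 / 13001504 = 11138.24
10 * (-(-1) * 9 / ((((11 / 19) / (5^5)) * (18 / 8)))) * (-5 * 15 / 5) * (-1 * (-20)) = -712500000 / 11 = -64772727.27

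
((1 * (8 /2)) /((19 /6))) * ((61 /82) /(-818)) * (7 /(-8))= 1281 /1274444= 0.00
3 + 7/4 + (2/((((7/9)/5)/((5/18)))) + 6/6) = 261/28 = 9.32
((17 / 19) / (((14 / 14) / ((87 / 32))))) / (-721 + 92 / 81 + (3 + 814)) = 119799 / 4783744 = 0.03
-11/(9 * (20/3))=-11/60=-0.18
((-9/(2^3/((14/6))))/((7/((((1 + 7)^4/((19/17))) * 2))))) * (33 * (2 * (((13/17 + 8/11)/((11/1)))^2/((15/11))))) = -2447.38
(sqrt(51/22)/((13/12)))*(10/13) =60*sqrt(1122)/1859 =1.08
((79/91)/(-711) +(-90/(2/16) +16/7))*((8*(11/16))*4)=-12931798/819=-15789.74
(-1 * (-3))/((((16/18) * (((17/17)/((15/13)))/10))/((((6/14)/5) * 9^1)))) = 10935/364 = 30.04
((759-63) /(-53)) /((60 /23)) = -1334 /265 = -5.03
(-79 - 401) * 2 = -960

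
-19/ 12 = -1.58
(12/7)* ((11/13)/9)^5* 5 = 3221020/51157120833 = 0.00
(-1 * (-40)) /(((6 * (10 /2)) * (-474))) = -2 /711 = -0.00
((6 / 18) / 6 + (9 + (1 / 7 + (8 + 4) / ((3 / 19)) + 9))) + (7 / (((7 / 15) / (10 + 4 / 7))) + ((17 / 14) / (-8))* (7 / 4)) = 1018097 / 4032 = 252.50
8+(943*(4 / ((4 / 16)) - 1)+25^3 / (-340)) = 959279 / 68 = 14107.04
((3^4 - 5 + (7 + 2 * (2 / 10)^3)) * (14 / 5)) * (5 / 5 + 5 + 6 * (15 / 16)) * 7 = 47287989 / 2500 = 18915.20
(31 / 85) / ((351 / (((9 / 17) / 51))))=31 / 2874105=0.00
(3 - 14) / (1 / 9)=-99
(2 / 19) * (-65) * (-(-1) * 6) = -780 / 19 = -41.05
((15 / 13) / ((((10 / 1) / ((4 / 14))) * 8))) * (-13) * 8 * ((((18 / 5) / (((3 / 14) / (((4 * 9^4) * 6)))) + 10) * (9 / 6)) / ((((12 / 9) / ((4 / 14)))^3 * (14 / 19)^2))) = -580157200899 / 18823840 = -30820.34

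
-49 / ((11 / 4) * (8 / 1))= -49 / 22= -2.23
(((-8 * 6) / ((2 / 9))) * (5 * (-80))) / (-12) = -7200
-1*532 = -532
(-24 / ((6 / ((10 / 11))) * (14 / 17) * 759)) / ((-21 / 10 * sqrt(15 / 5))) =3400 * sqrt(3) / 3681909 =0.00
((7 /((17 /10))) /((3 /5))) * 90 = 10500 /17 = 617.65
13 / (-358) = -13 / 358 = -0.04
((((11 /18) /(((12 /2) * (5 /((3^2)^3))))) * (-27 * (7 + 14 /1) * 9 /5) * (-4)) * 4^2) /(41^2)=24249456 /42025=577.02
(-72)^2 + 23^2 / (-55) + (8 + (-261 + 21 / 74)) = 20031179 / 4070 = 4921.67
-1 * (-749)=749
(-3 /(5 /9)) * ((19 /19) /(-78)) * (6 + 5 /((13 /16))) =711 /845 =0.84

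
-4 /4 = -1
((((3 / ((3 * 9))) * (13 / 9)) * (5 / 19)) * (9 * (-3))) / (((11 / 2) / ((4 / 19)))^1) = -0.04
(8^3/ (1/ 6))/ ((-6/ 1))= -512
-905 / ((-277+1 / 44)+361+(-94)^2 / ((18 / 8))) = -358380 / 1588409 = -0.23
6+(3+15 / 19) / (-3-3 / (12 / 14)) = 1338 / 247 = 5.42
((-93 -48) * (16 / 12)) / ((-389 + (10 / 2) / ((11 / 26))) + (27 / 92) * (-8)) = 1012 / 2043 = 0.50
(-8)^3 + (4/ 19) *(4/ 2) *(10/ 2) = -9688/ 19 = -509.89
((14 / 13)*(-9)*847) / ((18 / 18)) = -106722 / 13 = -8209.38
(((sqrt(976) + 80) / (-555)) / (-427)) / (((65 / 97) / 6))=776 * sqrt(61) / 5134675 + 3104 / 1026935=0.00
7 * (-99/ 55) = -63/ 5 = -12.60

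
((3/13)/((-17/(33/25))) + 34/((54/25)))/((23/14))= 32836328/3431025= 9.57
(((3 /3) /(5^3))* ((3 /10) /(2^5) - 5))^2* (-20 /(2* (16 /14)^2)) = -124970041 /10240000000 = -0.01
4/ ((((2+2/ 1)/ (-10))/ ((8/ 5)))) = -16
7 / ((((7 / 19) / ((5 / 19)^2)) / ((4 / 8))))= 25 / 38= 0.66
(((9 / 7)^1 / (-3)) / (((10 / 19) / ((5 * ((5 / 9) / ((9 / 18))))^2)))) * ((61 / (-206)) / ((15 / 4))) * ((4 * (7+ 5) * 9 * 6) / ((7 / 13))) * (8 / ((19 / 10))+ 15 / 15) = 251222400 / 5047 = 49776.58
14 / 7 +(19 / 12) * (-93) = -581 / 4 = -145.25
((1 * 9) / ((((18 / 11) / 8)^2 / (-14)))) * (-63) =189728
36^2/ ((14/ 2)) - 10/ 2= 1261/ 7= 180.14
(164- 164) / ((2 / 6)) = 0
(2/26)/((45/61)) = 61/585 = 0.10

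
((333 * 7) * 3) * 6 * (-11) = -461538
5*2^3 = 40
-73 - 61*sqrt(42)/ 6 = -138.89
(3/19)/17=3/323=0.01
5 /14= 0.36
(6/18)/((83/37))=37/249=0.15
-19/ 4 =-4.75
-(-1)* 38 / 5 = 38 / 5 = 7.60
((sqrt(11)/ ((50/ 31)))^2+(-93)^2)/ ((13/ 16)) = 86532284/ 8125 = 10650.13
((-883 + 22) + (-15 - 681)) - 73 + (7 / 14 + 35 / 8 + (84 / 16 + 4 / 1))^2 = -91551 / 64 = -1430.48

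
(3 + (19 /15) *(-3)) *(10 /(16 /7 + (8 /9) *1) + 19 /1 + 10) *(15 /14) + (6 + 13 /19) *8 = 34469 /1330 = 25.92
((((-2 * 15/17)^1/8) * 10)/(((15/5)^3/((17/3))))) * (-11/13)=0.39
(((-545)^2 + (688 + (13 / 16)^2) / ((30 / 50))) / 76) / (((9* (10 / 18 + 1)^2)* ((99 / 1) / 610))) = 69843988925 / 62920704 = 1110.03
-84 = -84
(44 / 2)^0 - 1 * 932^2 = -868623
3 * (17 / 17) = 3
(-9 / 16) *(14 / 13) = -63 / 104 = -0.61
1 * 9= 9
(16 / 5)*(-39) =-624 / 5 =-124.80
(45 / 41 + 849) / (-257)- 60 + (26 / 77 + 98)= 28421466 / 811349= 35.03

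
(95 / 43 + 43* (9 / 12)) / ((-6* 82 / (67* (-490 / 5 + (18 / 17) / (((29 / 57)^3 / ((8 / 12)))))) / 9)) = 22879290884433 / 5847701752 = 3912.53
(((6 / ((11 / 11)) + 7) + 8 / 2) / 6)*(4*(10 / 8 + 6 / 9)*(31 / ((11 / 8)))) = 48484 / 99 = 489.74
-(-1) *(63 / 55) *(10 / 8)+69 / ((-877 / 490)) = -1432389 / 38588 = -37.12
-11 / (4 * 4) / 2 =-11 / 32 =-0.34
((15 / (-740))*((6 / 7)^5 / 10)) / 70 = -1458 / 108825325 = -0.00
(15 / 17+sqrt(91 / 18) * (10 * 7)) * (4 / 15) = 4 / 17+28 * sqrt(182) / 9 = 42.21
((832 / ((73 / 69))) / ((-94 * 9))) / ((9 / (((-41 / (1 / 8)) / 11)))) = 3138304 / 1019007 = 3.08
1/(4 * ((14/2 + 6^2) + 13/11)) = 11/1944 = 0.01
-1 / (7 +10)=-1 / 17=-0.06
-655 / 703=-0.93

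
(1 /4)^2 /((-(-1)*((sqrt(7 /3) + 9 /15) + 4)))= 345 /22592-25*sqrt(21) /22592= 0.01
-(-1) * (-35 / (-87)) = 35 / 87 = 0.40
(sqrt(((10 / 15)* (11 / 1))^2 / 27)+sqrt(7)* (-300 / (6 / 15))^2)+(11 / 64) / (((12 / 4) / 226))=1488249.47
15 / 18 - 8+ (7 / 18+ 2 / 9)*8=-41 / 18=-2.28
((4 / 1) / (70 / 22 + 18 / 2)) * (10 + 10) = 440 / 67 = 6.57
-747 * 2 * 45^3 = -136140750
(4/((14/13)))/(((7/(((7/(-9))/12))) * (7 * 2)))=-0.00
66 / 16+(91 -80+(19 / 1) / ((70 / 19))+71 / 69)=411731 / 19320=21.31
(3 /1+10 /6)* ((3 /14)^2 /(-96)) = -1 /448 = -0.00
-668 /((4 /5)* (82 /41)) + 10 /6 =-2495 /6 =-415.83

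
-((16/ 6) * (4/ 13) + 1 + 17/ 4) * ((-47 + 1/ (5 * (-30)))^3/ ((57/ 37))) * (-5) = -12282982896177389/ 6002100000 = -2046447.56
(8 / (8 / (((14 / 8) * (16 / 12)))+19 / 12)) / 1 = 672 / 421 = 1.60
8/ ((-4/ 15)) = -30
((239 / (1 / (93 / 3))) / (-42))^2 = 54893281 / 1764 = 31118.64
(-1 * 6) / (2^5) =-3 / 16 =-0.19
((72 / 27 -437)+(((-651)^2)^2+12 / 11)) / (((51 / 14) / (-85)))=-414892833357520 / 99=-4190836700581.01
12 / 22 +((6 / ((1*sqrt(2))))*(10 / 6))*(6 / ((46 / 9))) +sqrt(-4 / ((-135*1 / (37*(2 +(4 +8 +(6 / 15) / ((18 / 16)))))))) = 6 / 11 +2*sqrt(71706) / 135 +135*sqrt(2) / 23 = 12.81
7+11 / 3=32 / 3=10.67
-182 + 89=-93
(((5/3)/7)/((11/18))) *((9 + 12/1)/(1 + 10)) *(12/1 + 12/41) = 45360/4961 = 9.14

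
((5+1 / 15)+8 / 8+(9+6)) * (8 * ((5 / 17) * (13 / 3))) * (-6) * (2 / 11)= -131456 / 561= -234.32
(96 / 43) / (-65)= -96 / 2795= -0.03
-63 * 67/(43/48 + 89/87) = -5875632/2671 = -2199.79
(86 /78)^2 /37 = 1849 /56277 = 0.03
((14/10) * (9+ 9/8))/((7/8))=81/5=16.20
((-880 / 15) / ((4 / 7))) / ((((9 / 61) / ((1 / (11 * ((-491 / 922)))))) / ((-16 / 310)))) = -12598208 / 2054835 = -6.13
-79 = -79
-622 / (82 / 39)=-12129 / 41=-295.83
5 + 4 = 9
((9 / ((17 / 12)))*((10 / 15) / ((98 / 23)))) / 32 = 207 / 6664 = 0.03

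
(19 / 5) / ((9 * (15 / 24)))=152 / 225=0.68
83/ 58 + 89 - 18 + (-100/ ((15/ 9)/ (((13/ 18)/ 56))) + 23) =230585/ 2436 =94.66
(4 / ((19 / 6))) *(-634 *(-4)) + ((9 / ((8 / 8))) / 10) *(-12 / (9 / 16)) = 302496 / 95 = 3184.17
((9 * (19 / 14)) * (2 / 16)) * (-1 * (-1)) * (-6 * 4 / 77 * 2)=-513 / 539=-0.95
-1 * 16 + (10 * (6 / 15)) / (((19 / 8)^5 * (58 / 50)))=-1145633136 / 71806871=-15.95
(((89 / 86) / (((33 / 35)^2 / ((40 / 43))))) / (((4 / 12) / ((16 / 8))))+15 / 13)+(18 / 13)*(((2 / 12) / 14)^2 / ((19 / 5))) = 497237831575 / 64987010088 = 7.65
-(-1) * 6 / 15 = 2 / 5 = 0.40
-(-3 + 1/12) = 35/12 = 2.92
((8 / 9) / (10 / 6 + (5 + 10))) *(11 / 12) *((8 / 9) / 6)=0.01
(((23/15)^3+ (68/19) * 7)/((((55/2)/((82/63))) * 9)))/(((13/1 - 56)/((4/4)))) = -301378372/85988739375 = -0.00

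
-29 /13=-2.23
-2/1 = -2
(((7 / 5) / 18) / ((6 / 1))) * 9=7 / 60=0.12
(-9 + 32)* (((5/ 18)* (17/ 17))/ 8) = 115/ 144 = 0.80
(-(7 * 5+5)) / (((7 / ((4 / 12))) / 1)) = -40 / 21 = -1.90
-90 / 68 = -45 / 34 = -1.32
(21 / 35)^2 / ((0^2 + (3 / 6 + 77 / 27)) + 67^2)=486 / 6064675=0.00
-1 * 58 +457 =399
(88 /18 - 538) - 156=-6202 /9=-689.11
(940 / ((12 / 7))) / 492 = 1645 / 1476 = 1.11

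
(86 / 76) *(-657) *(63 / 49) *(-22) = 2796849 / 133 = 21028.94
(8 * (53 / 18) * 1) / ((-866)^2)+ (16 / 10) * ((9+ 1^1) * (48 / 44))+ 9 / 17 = 5674739474 / 315543987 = 17.98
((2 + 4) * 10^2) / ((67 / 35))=313.43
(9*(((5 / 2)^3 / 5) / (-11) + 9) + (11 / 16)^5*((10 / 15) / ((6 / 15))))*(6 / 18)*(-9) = -2723227853 / 11534336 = -236.10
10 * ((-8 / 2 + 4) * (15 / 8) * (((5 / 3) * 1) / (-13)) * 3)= 0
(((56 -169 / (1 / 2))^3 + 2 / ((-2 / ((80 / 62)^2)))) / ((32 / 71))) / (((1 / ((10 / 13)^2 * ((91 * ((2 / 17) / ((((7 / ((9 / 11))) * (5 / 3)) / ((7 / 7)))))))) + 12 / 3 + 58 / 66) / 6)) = -3408370566992820 / 81397661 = -41873077.50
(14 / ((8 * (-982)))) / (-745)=7 / 2926360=0.00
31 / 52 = 0.60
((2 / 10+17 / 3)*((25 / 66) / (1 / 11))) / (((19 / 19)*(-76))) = -0.32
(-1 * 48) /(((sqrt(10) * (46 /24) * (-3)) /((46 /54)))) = 32 * sqrt(10) /45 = 2.25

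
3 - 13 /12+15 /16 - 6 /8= 101 /48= 2.10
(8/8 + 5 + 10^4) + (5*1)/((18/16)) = 90094/9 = 10010.44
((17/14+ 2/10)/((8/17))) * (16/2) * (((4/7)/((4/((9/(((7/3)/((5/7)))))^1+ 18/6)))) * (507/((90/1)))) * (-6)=-40104207/60025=-668.13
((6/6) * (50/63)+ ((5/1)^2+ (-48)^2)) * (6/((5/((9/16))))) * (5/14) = 440331/784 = 561.65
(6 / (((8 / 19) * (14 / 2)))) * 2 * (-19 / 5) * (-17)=18411 / 70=263.01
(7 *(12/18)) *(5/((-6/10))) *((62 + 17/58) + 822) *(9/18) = -8975575/522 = -17194.59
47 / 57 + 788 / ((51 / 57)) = 881.53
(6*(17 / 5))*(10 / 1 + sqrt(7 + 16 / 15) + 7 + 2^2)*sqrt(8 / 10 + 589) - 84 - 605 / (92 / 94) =-32299 / 46 + 1122*sqrt(983) / 25 + 2142*sqrt(14745) / 25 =11109.00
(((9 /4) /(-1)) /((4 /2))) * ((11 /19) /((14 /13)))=-1287 /2128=-0.60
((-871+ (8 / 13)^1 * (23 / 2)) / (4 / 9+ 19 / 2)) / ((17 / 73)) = -14757534 / 39559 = -373.05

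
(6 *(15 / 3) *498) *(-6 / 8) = -11205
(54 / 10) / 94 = 27 / 470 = 0.06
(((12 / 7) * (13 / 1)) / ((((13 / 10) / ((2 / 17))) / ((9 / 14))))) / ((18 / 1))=60 / 833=0.07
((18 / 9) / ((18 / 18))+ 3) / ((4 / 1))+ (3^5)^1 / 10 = 25.55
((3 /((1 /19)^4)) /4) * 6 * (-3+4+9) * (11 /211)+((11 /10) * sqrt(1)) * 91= 645300161 /2110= 305829.46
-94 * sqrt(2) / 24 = -47 * sqrt(2) / 12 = -5.54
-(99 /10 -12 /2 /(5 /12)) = 9 /2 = 4.50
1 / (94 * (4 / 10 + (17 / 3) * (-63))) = -5 / 167602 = -0.00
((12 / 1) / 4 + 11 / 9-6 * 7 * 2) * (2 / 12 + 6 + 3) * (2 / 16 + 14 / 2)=-375155 / 72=-5210.49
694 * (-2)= -1388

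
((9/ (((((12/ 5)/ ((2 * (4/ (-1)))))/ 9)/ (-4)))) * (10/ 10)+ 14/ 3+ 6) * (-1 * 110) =-359920/ 3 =-119973.33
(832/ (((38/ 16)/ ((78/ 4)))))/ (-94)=-64896/ 893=-72.67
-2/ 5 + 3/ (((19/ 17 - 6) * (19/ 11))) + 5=33466/ 7885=4.24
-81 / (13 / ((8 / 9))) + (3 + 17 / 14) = -241 / 182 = -1.32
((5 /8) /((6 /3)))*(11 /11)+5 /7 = 115 /112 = 1.03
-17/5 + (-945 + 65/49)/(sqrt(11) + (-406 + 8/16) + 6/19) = -2487688149/2323106905 + 13354112*sqrt(11)/2323106905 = -1.05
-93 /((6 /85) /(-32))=42160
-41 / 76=-0.54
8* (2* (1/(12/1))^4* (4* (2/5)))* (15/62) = 1/3348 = 0.00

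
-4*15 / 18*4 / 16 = -5 / 6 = -0.83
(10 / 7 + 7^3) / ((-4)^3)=-2411 / 448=-5.38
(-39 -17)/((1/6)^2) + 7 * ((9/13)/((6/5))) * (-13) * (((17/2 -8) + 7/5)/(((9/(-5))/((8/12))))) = -35623/18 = -1979.06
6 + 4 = 10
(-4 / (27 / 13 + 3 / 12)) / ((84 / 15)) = -260 / 847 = -0.31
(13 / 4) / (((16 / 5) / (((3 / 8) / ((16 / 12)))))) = 585 / 2048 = 0.29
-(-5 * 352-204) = 1964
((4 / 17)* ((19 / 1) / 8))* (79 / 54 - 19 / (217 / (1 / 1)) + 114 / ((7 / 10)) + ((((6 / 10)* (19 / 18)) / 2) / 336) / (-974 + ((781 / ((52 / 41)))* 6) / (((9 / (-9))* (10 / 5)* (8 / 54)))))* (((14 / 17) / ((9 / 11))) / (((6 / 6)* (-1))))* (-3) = 362810621401921 / 1309168456740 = 277.13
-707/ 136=-5.20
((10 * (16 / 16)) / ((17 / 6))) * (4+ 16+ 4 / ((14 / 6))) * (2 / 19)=8.07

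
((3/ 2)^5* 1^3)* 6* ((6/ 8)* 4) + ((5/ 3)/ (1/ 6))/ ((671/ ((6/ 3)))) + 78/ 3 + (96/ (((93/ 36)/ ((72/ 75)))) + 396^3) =516691301876403/ 8320400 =62099334.39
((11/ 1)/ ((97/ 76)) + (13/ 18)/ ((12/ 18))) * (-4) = -11293/ 291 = -38.81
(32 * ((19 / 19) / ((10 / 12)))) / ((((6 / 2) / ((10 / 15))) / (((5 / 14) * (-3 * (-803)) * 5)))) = 256960 / 7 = 36708.57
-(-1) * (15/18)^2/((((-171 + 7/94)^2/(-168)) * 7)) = -441800/774445467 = -0.00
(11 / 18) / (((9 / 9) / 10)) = 55 / 9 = 6.11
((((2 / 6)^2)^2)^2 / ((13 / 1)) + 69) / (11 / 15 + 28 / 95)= 559095710 / 8330283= 67.12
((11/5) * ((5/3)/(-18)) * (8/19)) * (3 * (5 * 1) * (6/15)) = -88/171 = -0.51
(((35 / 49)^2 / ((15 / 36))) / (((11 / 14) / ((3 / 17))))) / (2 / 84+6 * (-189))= -2160 / 8906249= -0.00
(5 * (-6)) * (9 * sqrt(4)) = -540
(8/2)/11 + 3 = 37/11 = 3.36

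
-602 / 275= -2.19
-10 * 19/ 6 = -95/ 3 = -31.67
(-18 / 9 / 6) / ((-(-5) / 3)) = -1 / 5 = -0.20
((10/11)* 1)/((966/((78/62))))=65/54901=0.00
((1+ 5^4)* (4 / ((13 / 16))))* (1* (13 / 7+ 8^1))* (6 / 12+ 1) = 4146624 / 91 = 45567.30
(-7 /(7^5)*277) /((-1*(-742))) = -277 /1781542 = -0.00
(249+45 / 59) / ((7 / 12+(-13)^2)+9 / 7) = 1237824 / 846827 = 1.46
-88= -88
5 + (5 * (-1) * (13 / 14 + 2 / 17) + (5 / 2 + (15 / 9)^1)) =1405 / 357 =3.94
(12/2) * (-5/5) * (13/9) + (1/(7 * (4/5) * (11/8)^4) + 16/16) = -2341841/307461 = -7.62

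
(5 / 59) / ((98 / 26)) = 65 / 2891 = 0.02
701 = 701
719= 719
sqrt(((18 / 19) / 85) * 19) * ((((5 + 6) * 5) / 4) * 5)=165 * sqrt(170) / 68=31.64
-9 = -9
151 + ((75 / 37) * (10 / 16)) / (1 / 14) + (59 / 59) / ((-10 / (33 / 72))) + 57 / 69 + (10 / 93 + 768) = 937.62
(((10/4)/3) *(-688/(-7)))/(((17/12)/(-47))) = -323360/119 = -2717.31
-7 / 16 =-0.44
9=9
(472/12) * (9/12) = 59/2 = 29.50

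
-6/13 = -0.46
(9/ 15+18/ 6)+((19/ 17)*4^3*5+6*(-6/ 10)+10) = 6250/ 17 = 367.65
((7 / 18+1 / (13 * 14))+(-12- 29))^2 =1105961536 / 670761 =1648.82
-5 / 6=-0.83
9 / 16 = 0.56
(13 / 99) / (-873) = -13 / 86427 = -0.00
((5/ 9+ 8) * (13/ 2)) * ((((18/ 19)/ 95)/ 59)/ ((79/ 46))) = 0.01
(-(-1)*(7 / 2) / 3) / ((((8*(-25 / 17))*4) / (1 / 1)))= -119 / 4800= -0.02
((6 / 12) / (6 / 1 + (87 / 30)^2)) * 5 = 250 / 1441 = 0.17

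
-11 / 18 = -0.61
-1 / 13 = -0.08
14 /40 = 7 /20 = 0.35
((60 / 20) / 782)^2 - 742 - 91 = -509399483 / 611524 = -833.00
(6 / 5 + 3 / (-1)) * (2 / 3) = -6 / 5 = -1.20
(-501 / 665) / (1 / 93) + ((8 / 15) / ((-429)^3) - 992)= -1062.06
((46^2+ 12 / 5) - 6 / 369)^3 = 2211257149273822616 / 232608375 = 9506352250.96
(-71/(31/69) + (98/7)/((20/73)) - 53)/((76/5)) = -49579/4712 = -10.52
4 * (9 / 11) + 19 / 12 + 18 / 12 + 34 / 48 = 1865 / 264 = 7.06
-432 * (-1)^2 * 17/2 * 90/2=-165240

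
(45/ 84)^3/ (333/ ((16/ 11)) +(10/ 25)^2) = 0.00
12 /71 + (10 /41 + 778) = 2265960 /2911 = 778.41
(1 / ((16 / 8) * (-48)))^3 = -1 / 884736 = -0.00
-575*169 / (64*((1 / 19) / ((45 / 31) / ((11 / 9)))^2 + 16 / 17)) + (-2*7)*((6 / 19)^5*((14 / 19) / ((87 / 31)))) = -1551.75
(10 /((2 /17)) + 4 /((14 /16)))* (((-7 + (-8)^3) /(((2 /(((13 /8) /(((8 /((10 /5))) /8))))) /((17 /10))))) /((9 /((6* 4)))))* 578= -6927934299 /35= -197940979.97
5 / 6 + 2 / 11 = 67 / 66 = 1.02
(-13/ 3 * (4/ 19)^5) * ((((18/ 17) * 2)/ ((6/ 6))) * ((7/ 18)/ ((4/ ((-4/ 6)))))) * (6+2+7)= 465920/ 126281049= 0.00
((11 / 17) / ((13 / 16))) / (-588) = -44 / 32487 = -0.00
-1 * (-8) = 8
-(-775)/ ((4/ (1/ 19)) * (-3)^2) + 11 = 8299/ 684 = 12.13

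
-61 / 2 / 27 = -61 / 54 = -1.13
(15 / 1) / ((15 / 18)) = 18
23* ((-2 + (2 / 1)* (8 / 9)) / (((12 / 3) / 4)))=-46 / 9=-5.11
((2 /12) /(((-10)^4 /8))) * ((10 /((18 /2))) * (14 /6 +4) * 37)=703 /20250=0.03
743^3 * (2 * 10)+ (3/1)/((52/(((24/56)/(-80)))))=238884409836791/29120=8203448140.00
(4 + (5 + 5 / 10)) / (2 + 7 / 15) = 285 / 74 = 3.85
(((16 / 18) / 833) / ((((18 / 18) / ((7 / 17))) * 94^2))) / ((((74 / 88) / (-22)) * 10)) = -968 / 7440563655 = -0.00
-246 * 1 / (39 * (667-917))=41 / 1625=0.03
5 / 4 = 1.25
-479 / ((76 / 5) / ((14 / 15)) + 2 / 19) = -63707 / 2180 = -29.22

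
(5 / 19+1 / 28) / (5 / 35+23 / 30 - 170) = -2385 / 1349342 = -0.00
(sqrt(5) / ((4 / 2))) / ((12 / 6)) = sqrt(5) / 4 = 0.56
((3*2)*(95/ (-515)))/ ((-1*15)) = 38/ 515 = 0.07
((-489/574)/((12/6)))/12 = -163/4592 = -0.04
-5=-5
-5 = -5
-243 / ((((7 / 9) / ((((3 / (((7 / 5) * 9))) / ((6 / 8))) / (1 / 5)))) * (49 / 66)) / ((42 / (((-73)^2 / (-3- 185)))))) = 1809086400 / 1827847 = 989.74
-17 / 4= -4.25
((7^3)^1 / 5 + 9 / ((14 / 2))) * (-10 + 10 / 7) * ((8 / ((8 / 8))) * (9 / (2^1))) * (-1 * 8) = 8453376 / 49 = 172517.88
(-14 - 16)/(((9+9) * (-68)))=5/204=0.02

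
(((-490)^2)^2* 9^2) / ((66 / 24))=18677955240000 / 11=1697995930909.09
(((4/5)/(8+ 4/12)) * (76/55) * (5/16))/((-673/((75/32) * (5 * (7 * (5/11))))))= -5985/2605856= -0.00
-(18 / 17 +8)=-154 / 17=-9.06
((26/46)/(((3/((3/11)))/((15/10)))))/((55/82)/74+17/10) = 591630/13118809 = 0.05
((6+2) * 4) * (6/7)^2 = 1152/49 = 23.51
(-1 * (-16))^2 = 256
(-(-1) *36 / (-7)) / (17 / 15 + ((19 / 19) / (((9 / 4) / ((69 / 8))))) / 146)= -52560 / 11851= -4.44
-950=-950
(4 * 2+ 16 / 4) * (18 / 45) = 24 / 5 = 4.80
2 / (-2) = -1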